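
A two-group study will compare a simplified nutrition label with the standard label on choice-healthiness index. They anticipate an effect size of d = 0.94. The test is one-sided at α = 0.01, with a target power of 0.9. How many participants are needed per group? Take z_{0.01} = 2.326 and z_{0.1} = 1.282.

n = 30 per group

For two independent groups with equal n: n = 2·((z_{α} + z_β) / d)².
z_{α} + z_β = 2.326 + 1.282 = 3.608.
n = 2 × (3.608 / 0.94)² = 2 × 3.838² = 2 × 14.73 = 29.5.
Round up to the next whole participant.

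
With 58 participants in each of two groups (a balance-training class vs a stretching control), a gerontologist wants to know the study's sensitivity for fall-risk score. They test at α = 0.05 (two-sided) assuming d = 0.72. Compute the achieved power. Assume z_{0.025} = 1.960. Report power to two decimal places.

For two equal groups, power = Φ(d·√(n/2) − z_{α/2}).
d·√(n/2) = 0.72 × √(58/2) = 0.72 × 5.385 = 3.877.
z_β = 3.877 − 1.960 = 1.917.
Power = Φ(1.917) = 0.972.

power ≈ 0.97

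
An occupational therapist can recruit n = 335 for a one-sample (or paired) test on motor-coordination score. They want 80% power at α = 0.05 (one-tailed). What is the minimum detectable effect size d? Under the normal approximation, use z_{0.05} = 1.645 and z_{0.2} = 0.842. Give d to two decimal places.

For a single sample (or paired design) of n = 335: d_min = (z_{α} + z_β)/√n.
z-sum = 1.645 + 0.842 = 2.487.
d_min = 2.487 / √335 = 2.487 / 18.303 = 0.136.

d_min ≈ 0.14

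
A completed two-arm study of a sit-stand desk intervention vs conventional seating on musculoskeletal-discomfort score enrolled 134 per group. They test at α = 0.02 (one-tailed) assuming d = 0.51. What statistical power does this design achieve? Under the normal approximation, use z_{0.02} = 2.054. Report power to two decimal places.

power ≈ 0.98

For two equal groups, power = Φ(d·√(n/2) − z_{α}).
d·√(n/2) = 0.51 × √(134/2) = 0.51 × 8.185 = 4.175.
z_β = 4.175 − 2.054 = 2.121.
Power = Φ(2.121) = 0.983.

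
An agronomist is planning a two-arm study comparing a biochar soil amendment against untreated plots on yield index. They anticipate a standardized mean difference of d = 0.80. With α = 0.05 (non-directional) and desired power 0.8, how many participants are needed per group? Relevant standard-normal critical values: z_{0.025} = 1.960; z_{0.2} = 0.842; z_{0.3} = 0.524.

For two independent groups with equal n: n = 2·((z_{α/2} + z_β) / d)².
z_{α/2} + z_β = 1.960 + 0.842 = 2.802.
n = 2 × (2.802 / 0.80)² = 2 × 3.502² = 2 × 12.27 = 24.5.
Round up to the next whole participant.

n = 25 per group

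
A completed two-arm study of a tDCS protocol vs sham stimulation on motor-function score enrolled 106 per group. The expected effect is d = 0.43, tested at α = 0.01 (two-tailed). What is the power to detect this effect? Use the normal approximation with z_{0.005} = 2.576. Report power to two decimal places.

power ≈ 0.71

For two equal groups, power = Φ(d·√(n/2) − z_{α/2}).
d·√(n/2) = 0.43 × √(106/2) = 0.43 × 7.280 = 3.130.
z_β = 3.130 − 2.576 = 0.554.
Power = Φ(0.554) = 0.710.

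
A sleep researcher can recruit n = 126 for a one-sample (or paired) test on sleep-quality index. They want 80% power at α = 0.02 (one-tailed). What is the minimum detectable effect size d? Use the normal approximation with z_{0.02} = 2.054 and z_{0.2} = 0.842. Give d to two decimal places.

d_min ≈ 0.26

For a single sample (or paired design) of n = 126: d_min = (z_{α} + z_β)/√n.
z-sum = 2.054 + 0.842 = 2.896.
d_min = 2.896 / √126 = 2.896 / 11.225 = 0.258.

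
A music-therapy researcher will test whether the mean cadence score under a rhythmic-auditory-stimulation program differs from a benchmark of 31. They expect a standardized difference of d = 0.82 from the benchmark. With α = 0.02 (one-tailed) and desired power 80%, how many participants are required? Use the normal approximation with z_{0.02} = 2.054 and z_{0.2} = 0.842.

n = 13

For a one-sample test: n = ((z_{α} + z_β) / d)².
z_{α} + z_β = 2.054 + 0.842 = 2.896.
n = (2.896 / 0.82)² = 3.532² = 12.47.
Round up.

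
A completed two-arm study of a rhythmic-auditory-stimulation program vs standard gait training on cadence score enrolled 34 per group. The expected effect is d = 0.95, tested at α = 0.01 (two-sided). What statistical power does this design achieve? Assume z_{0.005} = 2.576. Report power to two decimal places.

For two equal groups, power = Φ(d·√(n/2) − z_{α/2}).
d·√(n/2) = 0.95 × √(34/2) = 0.95 × 4.123 = 3.917.
z_β = 3.917 − 2.576 = 1.341.
Power = Φ(1.341) = 0.910.

power ≈ 0.91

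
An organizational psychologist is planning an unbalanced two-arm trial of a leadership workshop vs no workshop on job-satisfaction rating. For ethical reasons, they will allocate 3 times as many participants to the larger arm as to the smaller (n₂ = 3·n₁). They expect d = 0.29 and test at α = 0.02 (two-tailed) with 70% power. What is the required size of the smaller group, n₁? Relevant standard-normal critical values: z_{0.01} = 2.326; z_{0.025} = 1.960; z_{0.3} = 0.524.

n₁ = 129

With allocation ratio k = n₂/n₁ = 3, Var(x̄₁−x̄₂) = σ²(1/n₁ + 1/(k·n₁)) = σ²·(k+1)/(k·n₁).
So n₁ = (1 + 1/k)·((z_{α/2} + z_β)/d)² = 1.333 × (2.850/0.29)².
n₁ = 1.333 × 96.58 = 128.8.
Round up: n₁ = 129, giving n₂ = 3 × 129 = 387.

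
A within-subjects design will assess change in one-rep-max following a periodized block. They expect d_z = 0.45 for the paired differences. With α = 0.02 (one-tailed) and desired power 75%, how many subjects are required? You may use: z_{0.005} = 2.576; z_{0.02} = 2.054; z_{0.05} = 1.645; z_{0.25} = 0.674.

n = 37 pairs

For a paired (one-sample on differences) test: n = ((z_{α} + z_β) / d)².
z_{α} + z_β = 2.054 + 0.674 = 2.728.
n = (2.728 / 0.45)² = 6.062² = 36.75.
Round up.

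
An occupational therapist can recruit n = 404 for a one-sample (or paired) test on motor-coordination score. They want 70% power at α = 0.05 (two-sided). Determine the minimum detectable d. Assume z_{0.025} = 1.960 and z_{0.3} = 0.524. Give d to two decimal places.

d_min ≈ 0.12

For a single sample (or paired design) of n = 404: d_min = (z_{α/2} + z_β)/√n.
z-sum = 1.960 + 0.524 = 2.484.
d_min = 2.484 / √404 = 2.484 / 20.100 = 0.124.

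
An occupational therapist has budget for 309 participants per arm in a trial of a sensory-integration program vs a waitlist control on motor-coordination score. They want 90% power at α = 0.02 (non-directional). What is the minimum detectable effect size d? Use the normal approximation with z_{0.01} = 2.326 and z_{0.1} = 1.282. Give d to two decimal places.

For two independent groups of n = 309 each: d_min = (z_{α/2} + z_β)·√(2/n).
z-sum = 2.326 + 1.282 = 3.608.
d_min = 3.608 × √(2/309) = 3.608 × 0.0805 = 0.290.

d_min ≈ 0.29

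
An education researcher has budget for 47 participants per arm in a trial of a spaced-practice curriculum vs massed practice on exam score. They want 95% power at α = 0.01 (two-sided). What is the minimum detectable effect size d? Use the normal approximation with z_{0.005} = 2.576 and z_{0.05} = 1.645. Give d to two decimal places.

For two independent groups of n = 47 each: d_min = (z_{α/2} + z_β)·√(2/n).
z-sum = 2.576 + 1.645 = 4.221.
d_min = 4.221 × √(2/47) = 4.221 × 0.2063 = 0.871.

d_min ≈ 0.87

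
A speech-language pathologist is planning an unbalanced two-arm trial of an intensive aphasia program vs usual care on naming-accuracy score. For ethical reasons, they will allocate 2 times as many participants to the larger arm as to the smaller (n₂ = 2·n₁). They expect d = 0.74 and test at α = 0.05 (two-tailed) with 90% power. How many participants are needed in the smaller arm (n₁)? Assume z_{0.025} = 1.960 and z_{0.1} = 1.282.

With allocation ratio k = n₂/n₁ = 2, Var(x̄₁−x̄₂) = σ²(1/n₁ + 1/(k·n₁)) = σ²·(k+1)/(k·n₁).
So n₁ = (1 + 1/k)·((z_{α/2} + z_β)/d)² = 1.500 × (3.242/0.74)².
n₁ = 1.500 × 19.19 = 28.8.
Round up: n₁ = 29, giving n₂ = 2 × 29 = 58.

n₁ = 29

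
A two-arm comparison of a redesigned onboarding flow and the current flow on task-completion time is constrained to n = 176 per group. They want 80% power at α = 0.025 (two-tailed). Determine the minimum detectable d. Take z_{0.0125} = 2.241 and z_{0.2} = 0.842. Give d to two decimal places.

For two independent groups of n = 176 each: d_min = (z_{α/2} + z_β)·√(2/n).
z-sum = 2.241 + 0.842 = 3.083.
d_min = 3.083 × √(2/176) = 3.083 × 0.1066 = 0.329.

d_min ≈ 0.33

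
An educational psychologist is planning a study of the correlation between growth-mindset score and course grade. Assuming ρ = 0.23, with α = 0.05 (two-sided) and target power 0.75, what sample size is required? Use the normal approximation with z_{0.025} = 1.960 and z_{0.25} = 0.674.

Fisher's z: C = ½·ln((1+r)/(1−r)) = ½·ln(1.5974) = 0.2342.
n = ((z_{α/2} + z_β)/C)² + 3.
(1.960 + 0.674) / 0.2342 = 2.634 / 0.2342 = 11.247.
n = 11.247² + 3 = 126.49 + 3 = 129.5.
Round up.

n = 130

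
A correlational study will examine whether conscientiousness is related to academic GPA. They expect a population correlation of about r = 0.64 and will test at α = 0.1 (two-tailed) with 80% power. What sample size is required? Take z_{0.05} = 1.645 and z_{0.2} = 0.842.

Fisher's z: C = ½·ln((1+r)/(1−r)) = ½·ln(4.5556) = 0.7582.
n = ((z_{α/2} + z_β)/C)² + 3.
(1.645 + 0.842) / 0.7582 = 2.487 / 0.7582 = 3.280.
n = 3.280² + 3 = 10.76 + 3 = 13.8.
Round up.

n = 14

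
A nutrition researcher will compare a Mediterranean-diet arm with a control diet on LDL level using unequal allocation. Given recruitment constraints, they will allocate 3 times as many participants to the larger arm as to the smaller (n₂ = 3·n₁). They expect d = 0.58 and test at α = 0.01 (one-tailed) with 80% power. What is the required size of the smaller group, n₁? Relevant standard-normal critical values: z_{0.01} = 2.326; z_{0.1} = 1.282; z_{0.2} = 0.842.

n₁ = 40

With allocation ratio k = n₂/n₁ = 3, Var(x̄₁−x̄₂) = σ²(1/n₁ + 1/(k·n₁)) = σ²·(k+1)/(k·n₁).
So n₁ = (1 + 1/k)·((z_{α} + z_β)/d)² = 1.333 × (3.168/0.58)².
n₁ = 1.333 × 29.83 = 39.8.
Round up: n₁ = 40, giving n₂ = 3 × 40 = 120.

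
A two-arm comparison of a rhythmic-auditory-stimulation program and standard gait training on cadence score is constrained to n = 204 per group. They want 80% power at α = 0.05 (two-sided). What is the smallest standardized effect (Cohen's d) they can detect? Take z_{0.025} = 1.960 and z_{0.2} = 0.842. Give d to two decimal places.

For two independent groups of n = 204 each: d_min = (z_{α/2} + z_β)·√(2/n).
z-sum = 1.960 + 0.842 = 2.802.
d_min = 2.802 × √(2/204) = 2.802 × 0.0990 = 0.277.

d_min ≈ 0.28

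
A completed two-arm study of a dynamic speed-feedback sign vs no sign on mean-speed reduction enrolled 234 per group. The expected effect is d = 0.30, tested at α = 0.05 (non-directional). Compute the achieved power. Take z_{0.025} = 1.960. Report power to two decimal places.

For two equal groups, power = Φ(d·√(n/2) − z_{α/2}).
d·√(n/2) = 0.30 × √(234/2) = 0.30 × 10.817 = 3.245.
z_β = 3.245 − 1.960 = 1.285.
Power = Φ(1.285) = 0.901.

power ≈ 0.90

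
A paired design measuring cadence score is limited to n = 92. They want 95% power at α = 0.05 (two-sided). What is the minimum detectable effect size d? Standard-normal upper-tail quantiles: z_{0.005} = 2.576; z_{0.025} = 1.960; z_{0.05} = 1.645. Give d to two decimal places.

For a single sample (or paired design) of n = 92: d_min = (z_{α/2} + z_β)/√n.
z-sum = 1.960 + 1.645 = 3.605.
d_min = 3.605 / √92 = 3.605 / 9.592 = 0.376.

d_min ≈ 0.38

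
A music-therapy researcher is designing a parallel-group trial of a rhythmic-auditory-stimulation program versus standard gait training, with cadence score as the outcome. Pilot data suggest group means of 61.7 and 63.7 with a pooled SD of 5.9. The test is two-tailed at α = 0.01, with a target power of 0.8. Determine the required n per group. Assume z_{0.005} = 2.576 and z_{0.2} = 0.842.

Cohen's d = |M₁ − M₂| / SD_pooled = |61.7 − 63.7| / 5.9 = 2.0 / 5.9 = 0.339.
For two independent groups with equal n: n = 2·((z_{α/2} + z_β) / d)².
z_{α/2} + z_β = 2.576 + 0.842 = 3.418.
n = 2 × (3.418 / 0.339)² = 2 × 10.083² = 2 × 101.66 = 203.3.
Round up to the next whole participant.

n = 204 per group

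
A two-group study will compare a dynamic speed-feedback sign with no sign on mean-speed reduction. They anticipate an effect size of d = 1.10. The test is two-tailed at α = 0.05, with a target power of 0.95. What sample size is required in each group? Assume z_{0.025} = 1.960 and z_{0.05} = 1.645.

For two independent groups with equal n: n = 2·((z_{α/2} + z_β) / d)².
z_{α/2} + z_β = 1.960 + 1.645 = 3.605.
n = 2 × (3.605 / 1.10)² = 2 × 3.277² = 2 × 10.74 = 21.5.
Round up to the next whole participant.

n = 22 per group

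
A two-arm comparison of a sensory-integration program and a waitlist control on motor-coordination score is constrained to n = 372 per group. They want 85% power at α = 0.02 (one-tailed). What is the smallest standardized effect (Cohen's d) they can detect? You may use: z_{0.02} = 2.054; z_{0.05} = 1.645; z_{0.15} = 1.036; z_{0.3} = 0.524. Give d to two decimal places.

For two independent groups of n = 372 each: d_min = (z_{α} + z_β)·√(2/n).
z-sum = 2.054 + 1.036 = 3.090.
d_min = 3.090 × √(2/372) = 3.090 × 0.0733 = 0.227.

d_min ≈ 0.23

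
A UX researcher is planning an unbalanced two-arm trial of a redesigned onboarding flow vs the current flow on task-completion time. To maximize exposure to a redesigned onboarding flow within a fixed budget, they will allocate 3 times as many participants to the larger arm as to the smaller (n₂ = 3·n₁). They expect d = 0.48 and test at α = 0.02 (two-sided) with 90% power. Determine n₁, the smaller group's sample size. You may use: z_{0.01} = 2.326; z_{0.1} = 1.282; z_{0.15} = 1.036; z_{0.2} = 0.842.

With allocation ratio k = n₂/n₁ = 3, Var(x̄₁−x̄₂) = σ²(1/n₁ + 1/(k·n₁)) = σ²·(k+1)/(k·n₁).
So n₁ = (1 + 1/k)·((z_{α/2} + z_β)/d)² = 1.333 × (3.608/0.48)².
n₁ = 1.333 × 56.50 = 75.3.
Round up: n₁ = 76, giving n₂ = 3 × 76 = 228.

n₁ = 76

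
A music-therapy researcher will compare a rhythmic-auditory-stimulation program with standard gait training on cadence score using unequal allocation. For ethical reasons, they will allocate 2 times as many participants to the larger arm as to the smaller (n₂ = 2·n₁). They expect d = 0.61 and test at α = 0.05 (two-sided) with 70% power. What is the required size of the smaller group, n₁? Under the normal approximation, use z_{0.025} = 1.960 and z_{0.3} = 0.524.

With allocation ratio k = n₂/n₁ = 2, Var(x̄₁−x̄₂) = σ²(1/n₁ + 1/(k·n₁)) = σ²·(k+1)/(k·n₁).
So n₁ = (1 + 1/k)·((z_{α/2} + z_β)/d)² = 1.500 × (2.484/0.61)².
n₁ = 1.500 × 16.58 = 24.9.
Round up: n₁ = 25, giving n₂ = 2 × 25 = 50.

n₁ = 25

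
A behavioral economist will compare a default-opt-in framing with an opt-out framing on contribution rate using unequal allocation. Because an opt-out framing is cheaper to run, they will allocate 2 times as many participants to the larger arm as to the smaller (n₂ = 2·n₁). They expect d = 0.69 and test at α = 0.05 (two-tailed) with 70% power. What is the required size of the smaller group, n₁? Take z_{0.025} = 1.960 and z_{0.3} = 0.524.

n₁ = 20

With allocation ratio k = n₂/n₁ = 2, Var(x̄₁−x̄₂) = σ²(1/n₁ + 1/(k·n₁)) = σ²·(k+1)/(k·n₁).
So n₁ = (1 + 1/k)·((z_{α/2} + z_β)/d)² = 1.500 × (2.484/0.69)².
n₁ = 1.500 × 12.96 = 19.4.
Round up: n₁ = 20, giving n₂ = 2 × 20 = 40.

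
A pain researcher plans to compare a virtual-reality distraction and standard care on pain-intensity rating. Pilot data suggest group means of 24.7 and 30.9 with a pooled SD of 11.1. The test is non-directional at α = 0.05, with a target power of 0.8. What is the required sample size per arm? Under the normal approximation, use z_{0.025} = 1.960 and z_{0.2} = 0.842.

Cohen's d = |M₁ − M₂| / SD_pooled = |24.7 − 30.9| / 11.1 = 6.2 / 11.1 = 0.559.
For two independent groups with equal n: n = 2·((z_{α/2} + z_β) / d)².
z_{α/2} + z_β = 1.960 + 0.842 = 2.802.
n = 2 × (2.802 / 0.559)² = 2 × 5.013² = 2 × 25.13 = 50.3.
Round up to the next whole participant.

n = 51 per group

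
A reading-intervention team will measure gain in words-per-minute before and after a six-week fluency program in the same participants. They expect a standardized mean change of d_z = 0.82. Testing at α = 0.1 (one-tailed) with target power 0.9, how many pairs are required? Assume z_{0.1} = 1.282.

n = 10 pairs

For a paired (one-sample on differences) test: n = ((z_{α} + z_β) / d)².
z_{α} + z_β = 1.282 + 1.282 = 2.564.
n = (2.564 / 0.82)² = 3.127² = 9.78.
Round up.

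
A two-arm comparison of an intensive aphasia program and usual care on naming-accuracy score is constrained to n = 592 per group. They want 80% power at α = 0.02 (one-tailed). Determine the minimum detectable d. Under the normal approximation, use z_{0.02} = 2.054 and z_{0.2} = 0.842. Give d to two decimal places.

d_min ≈ 0.17

For two independent groups of n = 592 each: d_min = (z_{α} + z_β)·√(2/n).
z-sum = 2.054 + 0.842 = 2.896.
d_min = 2.896 × √(2/592) = 2.896 × 0.0581 = 0.168.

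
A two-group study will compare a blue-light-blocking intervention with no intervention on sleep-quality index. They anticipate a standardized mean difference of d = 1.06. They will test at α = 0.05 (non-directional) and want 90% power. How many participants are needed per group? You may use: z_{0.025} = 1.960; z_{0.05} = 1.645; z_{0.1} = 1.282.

n = 19 per group

For two independent groups with equal n: n = 2·((z_{α/2} + z_β) / d)².
z_{α/2} + z_β = 1.960 + 1.282 = 3.242.
n = 2 × (3.242 / 1.06)² = 2 × 3.058² = 2 × 9.35 = 18.7.
Round up to the next whole participant.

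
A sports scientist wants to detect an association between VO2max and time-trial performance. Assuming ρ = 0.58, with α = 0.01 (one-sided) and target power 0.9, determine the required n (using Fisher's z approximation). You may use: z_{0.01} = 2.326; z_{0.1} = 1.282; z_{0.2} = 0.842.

Fisher's z: C = ½·ln((1+r)/(1−r)) = ½·ln(3.7619) = 0.6625.
n = ((z_{α} + z_β)/C)² + 3.
(2.326 + 1.282) / 0.6625 = 3.608 / 0.6625 = 5.446.
n = 5.446² + 3 = 29.66 + 3 = 32.7.
Round up.

n = 33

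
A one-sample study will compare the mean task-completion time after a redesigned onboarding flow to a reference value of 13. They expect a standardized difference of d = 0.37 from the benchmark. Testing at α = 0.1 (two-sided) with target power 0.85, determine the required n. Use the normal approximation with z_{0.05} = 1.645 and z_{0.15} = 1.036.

n = 53

For a one-sample test: n = ((z_{α/2} + z_β) / d)².
z_{α/2} + z_β = 1.645 + 1.036 = 2.681.
n = (2.681 / 0.37)² = 7.246² = 52.50.
Round up.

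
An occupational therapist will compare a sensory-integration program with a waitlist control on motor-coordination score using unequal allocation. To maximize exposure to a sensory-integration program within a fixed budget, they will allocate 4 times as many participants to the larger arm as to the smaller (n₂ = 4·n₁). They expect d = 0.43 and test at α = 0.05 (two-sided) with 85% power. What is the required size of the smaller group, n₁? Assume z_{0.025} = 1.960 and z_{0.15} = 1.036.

n₁ = 61

With allocation ratio k = n₂/n₁ = 4, Var(x̄₁−x̄₂) = σ²(1/n₁ + 1/(k·n₁)) = σ²·(k+1)/(k·n₁).
So n₁ = (1 + 1/k)·((z_{α/2} + z_β)/d)² = 1.250 × (2.996/0.43)².
n₁ = 1.250 × 48.55 = 60.7.
Round up: n₁ = 61, giving n₂ = 4 × 61 = 244.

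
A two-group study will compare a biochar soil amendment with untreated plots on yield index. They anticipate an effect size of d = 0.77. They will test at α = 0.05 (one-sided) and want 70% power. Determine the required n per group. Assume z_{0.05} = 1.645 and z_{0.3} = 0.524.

For two independent groups with equal n: n = 2·((z_{α} + z_β) / d)².
z_{α} + z_β = 1.645 + 0.524 = 2.169.
n = 2 × (2.169 / 0.77)² = 2 × 2.817² = 2 × 7.93 = 15.9.
Round up to the next whole participant.

n = 16 per group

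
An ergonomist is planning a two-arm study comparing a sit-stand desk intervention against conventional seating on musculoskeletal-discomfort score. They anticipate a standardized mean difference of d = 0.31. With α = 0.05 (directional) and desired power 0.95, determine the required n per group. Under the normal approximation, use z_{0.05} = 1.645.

For two independent groups with equal n: n = 2·((z_{α} + z_β) / d)².
z_{α} + z_β = 1.645 + 1.645 = 3.290.
n = 2 × (3.290 / 0.31)² = 2 × 10.613² = 2 × 112.63 = 225.3.
Round up to the next whole participant.

n = 226 per group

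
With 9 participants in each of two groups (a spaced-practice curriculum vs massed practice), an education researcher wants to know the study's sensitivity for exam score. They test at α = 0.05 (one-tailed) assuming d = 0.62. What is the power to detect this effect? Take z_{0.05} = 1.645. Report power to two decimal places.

power ≈ 0.37

For two equal groups, power = Φ(d·√(n/2) − z_{α}).
d·√(n/2) = 0.62 × √(9/2) = 0.62 × 2.121 = 1.315.
z_β = 1.315 − 1.645 = -0.330.
Power = Φ(-0.330) = 0.371.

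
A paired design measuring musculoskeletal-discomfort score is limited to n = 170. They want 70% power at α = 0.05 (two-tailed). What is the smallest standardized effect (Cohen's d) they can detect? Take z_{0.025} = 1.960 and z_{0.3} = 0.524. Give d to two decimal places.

For a single sample (or paired design) of n = 170: d_min = (z_{α/2} + z_β)/√n.
z-sum = 1.960 + 0.524 = 2.484.
d_min = 2.484 / √170 = 2.484 / 13.038 = 0.191.

d_min ≈ 0.19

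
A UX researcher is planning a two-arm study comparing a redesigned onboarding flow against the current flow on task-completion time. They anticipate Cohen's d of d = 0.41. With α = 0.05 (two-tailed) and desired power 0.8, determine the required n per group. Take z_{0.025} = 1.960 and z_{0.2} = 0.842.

n = 94 per group

For two independent groups with equal n: n = 2·((z_{α/2} + z_β) / d)².
z_{α/2} + z_β = 1.960 + 0.842 = 2.802.
n = 2 × (2.802 / 0.41)² = 2 × 6.834² = 2 × 46.71 = 93.4.
Round up to the next whole participant.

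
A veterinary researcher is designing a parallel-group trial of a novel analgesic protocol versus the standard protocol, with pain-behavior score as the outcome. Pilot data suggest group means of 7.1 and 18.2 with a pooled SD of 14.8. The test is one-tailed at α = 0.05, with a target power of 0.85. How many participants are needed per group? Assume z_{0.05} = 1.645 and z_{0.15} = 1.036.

Cohen's d = |M₁ − M₂| / SD_pooled = |7.1 − 18.2| / 14.8 = 11.1 / 14.8 = 0.750.
For two independent groups with equal n: n = 2·((z_{α} + z_β) / d)².
z_{α} + z_β = 1.645 + 1.036 = 2.681.
n = 2 × (2.681 / 0.750)² = 2 × 3.575² = 2 × 12.78 = 25.6.
Round up to the next whole participant.

n = 26 per group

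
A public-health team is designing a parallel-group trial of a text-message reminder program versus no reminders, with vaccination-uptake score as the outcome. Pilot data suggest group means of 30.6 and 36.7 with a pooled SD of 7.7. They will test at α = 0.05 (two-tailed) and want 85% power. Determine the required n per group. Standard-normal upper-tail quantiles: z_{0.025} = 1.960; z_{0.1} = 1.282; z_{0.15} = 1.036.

Cohen's d = |M₁ − M₂| / SD_pooled = |30.6 − 36.7| / 7.7 = 6.1 / 7.7 = 0.792.
For two independent groups with equal n: n = 2·((z_{α/2} + z_β) / d)².
z_{α/2} + z_β = 1.960 + 1.036 = 2.996.
n = 2 × (2.996 / 0.792)² = 2 × 3.783² = 2 × 14.31 = 28.6.
Round up to the next whole participant.

n = 29 per group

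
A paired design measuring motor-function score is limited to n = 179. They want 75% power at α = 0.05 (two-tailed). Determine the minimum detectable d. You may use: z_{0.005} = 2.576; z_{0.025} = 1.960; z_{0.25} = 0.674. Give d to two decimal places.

d_min ≈ 0.20

For a single sample (or paired design) of n = 179: d_min = (z_{α/2} + z_β)/√n.
z-sum = 1.960 + 0.674 = 2.634.
d_min = 2.634 / √179 = 2.634 / 13.379 = 0.197.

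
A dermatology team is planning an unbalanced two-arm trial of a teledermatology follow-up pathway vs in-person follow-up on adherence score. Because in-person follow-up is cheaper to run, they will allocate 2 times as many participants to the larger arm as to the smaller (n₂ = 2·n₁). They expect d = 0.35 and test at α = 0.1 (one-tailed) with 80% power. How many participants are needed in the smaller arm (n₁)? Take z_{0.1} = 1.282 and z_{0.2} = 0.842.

With allocation ratio k = n₂/n₁ = 2, Var(x̄₁−x̄₂) = σ²(1/n₁ + 1/(k·n₁)) = σ²·(k+1)/(k·n₁).
So n₁ = (1 + 1/k)·((z_{α} + z_β)/d)² = 1.500 × (2.124/0.35)².
n₁ = 1.500 × 36.83 = 55.2.
Round up: n₁ = 56, giving n₂ = 2 × 56 = 112.

n₁ = 56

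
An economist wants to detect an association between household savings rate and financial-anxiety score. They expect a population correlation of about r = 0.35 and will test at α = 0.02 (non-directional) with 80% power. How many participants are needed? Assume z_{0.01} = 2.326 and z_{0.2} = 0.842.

Fisher's z: C = ½·ln((1+r)/(1−r)) = ½·ln(2.0769) = 0.3654.
n = ((z_{α/2} + z_β)/C)² + 3.
(2.326 + 0.842) / 0.3654 = 3.168 / 0.3654 = 8.670.
n = 8.670² + 3 = 75.17 + 3 = 78.2.
Round up.

n = 79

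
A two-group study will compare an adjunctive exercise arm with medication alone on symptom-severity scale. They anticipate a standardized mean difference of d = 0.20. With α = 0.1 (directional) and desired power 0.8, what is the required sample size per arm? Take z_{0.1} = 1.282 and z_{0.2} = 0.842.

n = 226 per group

For two independent groups with equal n: n = 2·((z_{α} + z_β) / d)².
z_{α} + z_β = 1.282 + 0.842 = 2.124.
n = 2 × (2.124 / 0.20)² = 2 × 10.620² = 2 × 112.78 = 225.6.
Round up to the next whole participant.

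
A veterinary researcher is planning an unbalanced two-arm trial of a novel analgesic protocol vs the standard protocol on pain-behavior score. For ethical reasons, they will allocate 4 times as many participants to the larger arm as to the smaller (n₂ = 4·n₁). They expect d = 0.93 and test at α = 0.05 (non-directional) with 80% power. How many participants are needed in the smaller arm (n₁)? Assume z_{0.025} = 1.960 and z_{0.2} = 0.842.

n₁ = 12

With allocation ratio k = n₂/n₁ = 4, Var(x̄₁−x̄₂) = σ²(1/n₁ + 1/(k·n₁)) = σ²·(k+1)/(k·n₁).
So n₁ = (1 + 1/k)·((z_{α/2} + z_β)/d)² = 1.250 × (2.802/0.93)².
n₁ = 1.250 × 9.08 = 11.3.
Round up: n₁ = 12, giving n₂ = 4 × 12 = 48.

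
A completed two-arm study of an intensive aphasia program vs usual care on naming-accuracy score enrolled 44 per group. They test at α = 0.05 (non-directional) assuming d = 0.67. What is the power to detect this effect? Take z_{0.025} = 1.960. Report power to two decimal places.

For two equal groups, power = Φ(d·√(n/2) − z_{α/2}).
d·√(n/2) = 0.67 × √(44/2) = 0.67 × 4.690 = 3.143.
z_β = 3.143 − 1.960 = 1.183.
Power = Φ(1.183) = 0.882.

power ≈ 0.88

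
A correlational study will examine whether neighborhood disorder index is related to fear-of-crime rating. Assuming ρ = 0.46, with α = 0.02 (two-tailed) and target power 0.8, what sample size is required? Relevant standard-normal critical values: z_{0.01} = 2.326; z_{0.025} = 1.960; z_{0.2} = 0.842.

Fisher's z: C = ½·ln((1+r)/(1−r)) = ½·ln(2.7037) = 0.4973.
n = ((z_{α/2} + z_β)/C)² + 3.
(2.326 + 0.842) / 0.4973 = 3.168 / 0.4973 = 6.370.
n = 6.370² + 3 = 40.58 + 3 = 43.6.
Round up.

n = 44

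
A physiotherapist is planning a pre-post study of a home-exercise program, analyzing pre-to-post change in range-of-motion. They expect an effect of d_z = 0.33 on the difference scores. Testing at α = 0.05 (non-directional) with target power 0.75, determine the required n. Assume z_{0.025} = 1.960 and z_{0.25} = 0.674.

For a paired (one-sample on differences) test: n = ((z_{α/2} + z_β) / d)².
z_{α/2} + z_β = 1.960 + 0.674 = 2.634.
n = (2.634 / 0.33)² = 7.982² = 63.71.
Round up.

n = 64 pairs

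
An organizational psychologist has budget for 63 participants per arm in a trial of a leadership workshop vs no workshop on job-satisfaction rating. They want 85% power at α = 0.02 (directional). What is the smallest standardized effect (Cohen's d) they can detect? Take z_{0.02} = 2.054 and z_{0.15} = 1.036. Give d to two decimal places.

d_min ≈ 0.55

For two independent groups of n = 63 each: d_min = (z_{α} + z_β)·√(2/n).
z-sum = 2.054 + 1.036 = 3.090.
d_min = 3.090 × √(2/63) = 3.090 × 0.1782 = 0.551.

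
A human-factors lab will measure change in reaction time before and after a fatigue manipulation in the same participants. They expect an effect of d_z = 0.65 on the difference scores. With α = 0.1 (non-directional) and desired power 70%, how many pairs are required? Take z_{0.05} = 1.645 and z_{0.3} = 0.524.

n = 12 pairs

For a paired (one-sample on differences) test: n = ((z_{α/2} + z_β) / d)².
z_{α/2} + z_β = 1.645 + 0.524 = 2.169.
n = (2.169 / 0.65)² = 3.337² = 11.14.
Round up.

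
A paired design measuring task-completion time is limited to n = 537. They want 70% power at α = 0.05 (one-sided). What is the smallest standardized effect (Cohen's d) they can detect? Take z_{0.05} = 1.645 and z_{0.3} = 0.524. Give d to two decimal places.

d_min ≈ 0.09

For a single sample (or paired design) of n = 537: d_min = (z_{α} + z_β)/√n.
z-sum = 1.645 + 0.524 = 2.169.
d_min = 2.169 / √537 = 2.169 / 23.173 = 0.094.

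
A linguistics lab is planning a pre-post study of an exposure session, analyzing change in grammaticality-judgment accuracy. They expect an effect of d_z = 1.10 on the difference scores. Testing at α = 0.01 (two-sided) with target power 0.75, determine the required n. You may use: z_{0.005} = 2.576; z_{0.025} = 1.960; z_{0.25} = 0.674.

For a paired (one-sample on differences) test: n = ((z_{α/2} + z_β) / d)².
z_{α/2} + z_β = 2.576 + 0.674 = 3.250.
n = (3.250 / 1.10)² = 2.955² = 8.73.
Round up.

n = 9 pairs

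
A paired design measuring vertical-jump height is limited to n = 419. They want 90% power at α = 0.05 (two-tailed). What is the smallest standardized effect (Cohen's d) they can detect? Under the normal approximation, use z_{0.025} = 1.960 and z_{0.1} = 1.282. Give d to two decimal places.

d_min ≈ 0.16

For a single sample (or paired design) of n = 419: d_min = (z_{α/2} + z_β)/√n.
z-sum = 1.960 + 1.282 = 3.242.
d_min = 3.242 / √419 = 3.242 / 20.469 = 0.158.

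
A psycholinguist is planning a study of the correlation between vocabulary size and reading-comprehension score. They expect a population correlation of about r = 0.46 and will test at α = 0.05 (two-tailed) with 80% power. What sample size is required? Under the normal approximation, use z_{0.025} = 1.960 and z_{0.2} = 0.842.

Fisher's z: C = ½·ln((1+r)/(1−r)) = ½·ln(2.7037) = 0.4973.
n = ((z_{α/2} + z_β)/C)² + 3.
(1.960 + 0.842) / 0.4973 = 2.802 / 0.4973 = 5.634.
n = 5.634² + 3 = 31.75 + 3 = 34.7.
Round up.

n = 35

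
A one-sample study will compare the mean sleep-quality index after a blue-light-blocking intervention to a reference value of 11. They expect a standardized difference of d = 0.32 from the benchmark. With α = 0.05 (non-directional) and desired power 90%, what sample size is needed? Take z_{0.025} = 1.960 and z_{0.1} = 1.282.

For a one-sample test: n = ((z_{α/2} + z_β) / d)².
z_{α/2} + z_β = 1.960 + 1.282 = 3.242.
n = (3.242 / 0.32)² = 10.131² = 102.64.
Round up.

n = 103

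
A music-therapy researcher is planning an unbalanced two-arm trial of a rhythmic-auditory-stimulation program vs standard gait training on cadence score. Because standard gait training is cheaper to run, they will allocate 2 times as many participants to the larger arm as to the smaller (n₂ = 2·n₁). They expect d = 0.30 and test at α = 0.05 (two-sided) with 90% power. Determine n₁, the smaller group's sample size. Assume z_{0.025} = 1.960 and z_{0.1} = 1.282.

With allocation ratio k = n₂/n₁ = 2, Var(x̄₁−x̄₂) = σ²(1/n₁ + 1/(k·n₁)) = σ²·(k+1)/(k·n₁).
So n₁ = (1 + 1/k)·((z_{α/2} + z_β)/d)² = 1.500 × (3.242/0.30)².
n₁ = 1.500 × 116.78 = 175.2.
Round up: n₁ = 176, giving n₂ = 2 × 176 = 352.

n₁ = 176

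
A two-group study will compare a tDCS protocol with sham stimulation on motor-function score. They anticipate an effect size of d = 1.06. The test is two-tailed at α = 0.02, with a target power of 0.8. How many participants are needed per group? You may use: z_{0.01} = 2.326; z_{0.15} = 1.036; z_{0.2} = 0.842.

For two independent groups with equal n: n = 2·((z_{α/2} + z_β) / d)².
z_{α/2} + z_β = 2.326 + 0.842 = 3.168.
n = 2 × (3.168 / 1.06)² = 2 × 2.989² = 2 × 8.93 = 17.9.
Round up to the next whole participant.

n = 18 per group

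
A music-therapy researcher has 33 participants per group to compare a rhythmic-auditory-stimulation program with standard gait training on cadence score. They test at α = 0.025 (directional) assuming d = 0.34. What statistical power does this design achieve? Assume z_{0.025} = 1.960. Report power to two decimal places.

power ≈ 0.28

For two equal groups, power = Φ(d·√(n/2) − z_{α}).
d·√(n/2) = 0.34 × √(33/2) = 0.34 × 4.062 = 1.381.
z_β = 1.381 − 1.960 = -0.579.
Power = Φ(-0.579) = 0.281.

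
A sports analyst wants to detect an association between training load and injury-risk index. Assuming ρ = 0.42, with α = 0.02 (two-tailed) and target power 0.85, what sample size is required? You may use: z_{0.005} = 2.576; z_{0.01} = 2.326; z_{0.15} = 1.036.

n = 60

Fisher's z: C = ½·ln((1+r)/(1−r)) = ½·ln(2.4483) = 0.4477.
n = ((z_{α/2} + z_β)/C)² + 3.
(2.326 + 1.036) / 0.4477 = 3.362 / 0.4477 = 7.509.
n = 7.509² + 3 = 56.39 + 3 = 59.4.
Round up.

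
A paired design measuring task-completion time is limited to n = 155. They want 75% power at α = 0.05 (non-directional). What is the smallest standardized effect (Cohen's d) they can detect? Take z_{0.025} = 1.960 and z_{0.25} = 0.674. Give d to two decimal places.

For a single sample (or paired design) of n = 155: d_min = (z_{α/2} + z_β)/√n.
z-sum = 1.960 + 0.674 = 2.634.
d_min = 2.634 / √155 = 2.634 / 12.450 = 0.212.

d_min ≈ 0.21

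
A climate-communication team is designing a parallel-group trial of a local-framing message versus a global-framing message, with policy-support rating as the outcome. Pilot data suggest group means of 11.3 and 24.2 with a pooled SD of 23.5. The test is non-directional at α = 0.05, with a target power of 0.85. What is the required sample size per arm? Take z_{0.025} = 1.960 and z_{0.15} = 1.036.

Cohen's d = |M₁ − M₂| / SD_pooled = |11.3 − 24.2| / 23.5 = 12.9 / 23.5 = 0.549.
For two independent groups with equal n: n = 2·((z_{α/2} + z_β) / d)².
z_{α/2} + z_β = 1.960 + 1.036 = 2.996.
n = 2 × (2.996 / 0.549)² = 2 × 5.457² = 2 × 29.78 = 59.6.
Round up to the next whole participant.

n = 60 per group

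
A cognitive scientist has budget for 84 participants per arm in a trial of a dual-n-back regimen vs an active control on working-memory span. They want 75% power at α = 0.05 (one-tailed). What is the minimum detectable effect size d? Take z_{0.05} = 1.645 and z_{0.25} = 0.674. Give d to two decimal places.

d_min ≈ 0.36

For two independent groups of n = 84 each: d_min = (z_{α} + z_β)·√(2/n).
z-sum = 1.645 + 0.674 = 2.319.
d_min = 2.319 × √(2/84) = 2.319 × 0.1543 = 0.358.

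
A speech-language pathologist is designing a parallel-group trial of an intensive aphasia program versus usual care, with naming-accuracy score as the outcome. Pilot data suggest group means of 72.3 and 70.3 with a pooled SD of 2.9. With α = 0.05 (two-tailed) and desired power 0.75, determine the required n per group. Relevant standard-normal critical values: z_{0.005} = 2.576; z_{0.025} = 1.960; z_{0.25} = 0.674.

n = 30 per group

Cohen's d = |M₁ − M₂| / SD_pooled = |72.3 − 70.3| / 2.9 = 2.0 / 2.9 = 0.690.
For two independent groups with equal n: n = 2·((z_{α/2} + z_β) / d)².
z_{α/2} + z_β = 1.960 + 0.674 = 2.634.
n = 2 × (2.634 / 0.690)² = 2 × 3.817² = 2 × 14.57 = 29.1.
Round up to the next whole participant.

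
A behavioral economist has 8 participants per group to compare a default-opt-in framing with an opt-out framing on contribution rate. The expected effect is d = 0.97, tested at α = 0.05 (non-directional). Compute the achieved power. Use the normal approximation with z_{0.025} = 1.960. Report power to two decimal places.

power ≈ 0.49

For two equal groups, power = Φ(d·√(n/2) − z_{α/2}).
d·√(n/2) = 0.97 × √(8/2) = 0.97 × 2.000 = 1.940.
z_β = 1.940 − 1.960 = -0.020.
Power = Φ(-0.020) = 0.492.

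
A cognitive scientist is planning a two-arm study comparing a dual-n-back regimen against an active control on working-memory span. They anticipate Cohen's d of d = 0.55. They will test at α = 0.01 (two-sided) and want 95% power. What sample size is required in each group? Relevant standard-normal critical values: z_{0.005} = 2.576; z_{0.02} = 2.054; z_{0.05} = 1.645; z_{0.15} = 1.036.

n = 118 per group

For two independent groups with equal n: n = 2·((z_{α/2} + z_β) / d)².
z_{α/2} + z_β = 2.576 + 1.645 = 4.221.
n = 2 × (4.221 / 0.55)² = 2 × 7.675² = 2 × 58.90 = 117.8.
Round up to the next whole participant.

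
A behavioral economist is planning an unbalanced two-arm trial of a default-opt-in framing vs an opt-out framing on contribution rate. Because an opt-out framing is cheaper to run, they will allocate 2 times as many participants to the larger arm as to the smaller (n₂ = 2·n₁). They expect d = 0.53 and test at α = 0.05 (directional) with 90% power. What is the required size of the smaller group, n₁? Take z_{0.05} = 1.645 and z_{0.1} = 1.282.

With allocation ratio k = n₂/n₁ = 2, Var(x̄₁−x̄₂) = σ²(1/n₁ + 1/(k·n₁)) = σ²·(k+1)/(k·n₁).
So n₁ = (1 + 1/k)·((z_{α} + z_β)/d)² = 1.500 × (2.927/0.53)².
n₁ = 1.500 × 30.50 = 45.7.
Round up: n₁ = 46, giving n₂ = 2 × 46 = 92.

n₁ = 46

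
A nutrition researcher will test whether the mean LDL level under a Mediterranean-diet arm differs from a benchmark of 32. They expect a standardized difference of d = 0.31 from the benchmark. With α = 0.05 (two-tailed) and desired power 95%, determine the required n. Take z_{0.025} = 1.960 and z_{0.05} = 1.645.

n = 136

For a one-sample test: n = ((z_{α/2} + z_β) / d)².
z_{α/2} + z_β = 1.960 + 1.645 = 3.605.
n = (3.605 / 0.31)² = 11.629² = 135.23.
Round up.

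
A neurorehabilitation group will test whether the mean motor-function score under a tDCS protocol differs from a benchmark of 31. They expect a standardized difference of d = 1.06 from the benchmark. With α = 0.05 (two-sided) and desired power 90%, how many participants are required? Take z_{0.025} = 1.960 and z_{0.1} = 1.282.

n = 10

For a one-sample test: n = ((z_{α/2} + z_β) / d)².
z_{α/2} + z_β = 1.960 + 1.282 = 3.242.
n = (3.242 / 1.06)² = 3.058² = 9.35.
Round up.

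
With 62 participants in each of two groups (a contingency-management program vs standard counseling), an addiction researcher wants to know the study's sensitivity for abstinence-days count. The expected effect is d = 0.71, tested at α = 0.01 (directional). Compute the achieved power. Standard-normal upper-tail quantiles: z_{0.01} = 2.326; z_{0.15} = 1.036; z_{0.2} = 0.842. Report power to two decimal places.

For two equal groups, power = Φ(d·√(n/2) − z_{α}).
d·√(n/2) = 0.71 × √(62/2) = 0.71 × 5.568 = 3.953.
z_β = 3.953 − 2.326 = 1.627.
Power = Φ(1.627) = 0.948.

power ≈ 0.95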